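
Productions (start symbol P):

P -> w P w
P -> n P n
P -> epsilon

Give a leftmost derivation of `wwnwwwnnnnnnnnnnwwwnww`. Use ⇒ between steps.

P ⇒ wPw   [P -> w P w]
wPw ⇒ wwPww   [P -> w P w]
wwPww ⇒ wwnPnww   [P -> n P n]
wwnPnww ⇒ wwnwPwnww   [P -> w P w]
wwnwPwnww ⇒ wwnwwPwwnww   [P -> w P w]
wwnwwPwwnww ⇒ wwnwwwPwwwnww   [P -> w P w]
wwnwwwPwwwnww ⇒ wwnwwwnPnwwwnww   [P -> n P n]
wwnwwwnPnwwwnww ⇒ wwnwwwnnPnnwwwnww   [P -> n P n]
wwnwwwnnPnnwwwnww ⇒ wwnwwwnnnPnnnwwwnww   [P -> n P n]
wwnwwwnnnPnnnwwwnww ⇒ wwnwwwnnnnPnnnnwwwnww   [P -> n P n]
wwnwwwnnnnPnnnnwwwnww ⇒ wwnwwwnnnnnPnnnnnwwwnww   [P -> n P n]
wwnwwwnnnnnPnnnnnwwwnww ⇒ wwnwwwnnnnnnnnnnwwwnww   [P -> epsilon]

P⇒wPw⇒wwPww⇒wwnPnww⇒wwnwPwnww⇒wwnwwPwwnww⇒wwnwwwPwwwnww⇒wwnwwwnPnwwwnww⇒wwnwwwnnPnnwwwnww⇒wwnwwwnnnPnnnwwwnww⇒wwnwwwnnnnPnnnnwwwnww⇒wwnwwwnnnnnPnnnnnwwwnww⇒wwnwwwnnnnnnnnnnwwwnww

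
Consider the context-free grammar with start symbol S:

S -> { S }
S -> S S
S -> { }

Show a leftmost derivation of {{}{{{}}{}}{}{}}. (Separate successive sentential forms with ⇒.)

S⇒{S}⇒{SS}⇒{SSS}⇒{SSSS}⇒{{}SSS}⇒{{}{S}SS}⇒{{}{SS}SS}⇒{{}{{S}S}SS}⇒{{}{{{}}S}SS}⇒{{}{{{}}{}}SS}⇒{{}{{{}}{}}{}S}⇒{{}{{{}}{}}{}{}}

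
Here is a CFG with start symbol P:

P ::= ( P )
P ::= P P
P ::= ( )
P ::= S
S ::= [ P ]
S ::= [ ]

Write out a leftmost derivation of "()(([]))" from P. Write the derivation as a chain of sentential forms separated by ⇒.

P ⇒ PP   [P ::= P P]
PP ⇒ ()P   [P ::= ( )]
()P ⇒ ()(P)   [P ::= ( P )]
()(P) ⇒ ()((P))   [P ::= ( P )]
()((P)) ⇒ ()((S))   [P ::= S]
()((S)) ⇒ ()(([]))   [S ::= [ ]]

P⇒PP⇒()P⇒()(P)⇒()((P))⇒()((S))⇒()(([]))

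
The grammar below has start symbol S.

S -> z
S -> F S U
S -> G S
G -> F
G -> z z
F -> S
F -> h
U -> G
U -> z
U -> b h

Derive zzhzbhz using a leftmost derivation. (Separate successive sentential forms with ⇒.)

S ⇒ GS   [S -> G S]
GS ⇒ zzS   [G -> z z]
zzS ⇒ zzGS   [S -> G S]
zzGS ⇒ zzFS   [G -> F]
zzFS ⇒ zzSS   [F -> S]
zzSS ⇒ zzFSUS   [S -> F S U]
zzFSUS ⇒ zzhSUS   [F -> h]
zzhSUS ⇒ zzhzUS   [S -> z]
zzhzUS ⇒ zzhzbhS   [U -> b h]
zzhzbhS ⇒ zzhzbhz   [S -> z]

S ⇒ GS ⇒ zzS ⇒ zzGS ⇒ zzFS ⇒ zzSS ⇒ zzFSUS ⇒ zzhSUS ⇒ zzhzUS ⇒ zzhzbhS ⇒ zzhzbhz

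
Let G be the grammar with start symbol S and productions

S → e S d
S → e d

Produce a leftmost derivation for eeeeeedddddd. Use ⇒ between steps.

S⇒eSd⇒eeSdd⇒eeeSddd⇒eeeeSdddd⇒eeeeeSddddd⇒eeeeeedddddd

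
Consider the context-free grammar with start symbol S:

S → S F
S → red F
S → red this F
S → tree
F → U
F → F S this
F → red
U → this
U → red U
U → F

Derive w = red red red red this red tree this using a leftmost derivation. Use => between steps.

S => S F   [S → S F]
S F => red F F   [S → red F]
red F F => red U F   [F → U]
red U F => red red U F   [U → red U]
red red U F => red red red U F   [U → red U]
red red red U F => red red red red U F   [U → red U]
red red red red U F => red red red red this F   [U → this]
red red red red this F => red red red red this F S this   [F → F S this]
red red red red this F S this => red red red red this red S this   [F → red]
red red red red this red S this => red red red red this red tree this   [S → tree]

S => S F => red F F => red U F => red red U F => red red red U F => red red red red U F => red red red red this F => red red red red this F S this => red red red red this red S this => red red red red this red tree this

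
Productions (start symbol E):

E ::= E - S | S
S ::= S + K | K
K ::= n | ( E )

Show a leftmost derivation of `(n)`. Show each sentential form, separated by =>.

E => S   [E ::= S]
S => K   [S ::= K]
K => (E)   [K ::= ( E )]
(E) => (S)   [E ::= S]
(S) => (K)   [S ::= K]
(K) => (n)   [K ::= n]

E=>S=>K=>(E)=>(S)=>(K)=>(n)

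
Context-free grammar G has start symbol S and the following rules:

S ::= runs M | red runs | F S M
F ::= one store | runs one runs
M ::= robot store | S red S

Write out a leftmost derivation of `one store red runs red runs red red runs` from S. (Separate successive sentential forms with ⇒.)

S ⇒ F S M   [S ::= F S M]
F S M ⇒ one store S M   [F ::= one store]
one store S M ⇒ one store red runs M   [S ::= red runs]
one store red runs M ⇒ one store red runs S red S   [M ::= S red S]
one store red runs S red S ⇒ one store red runs red runs red S   [S ::= red runs]
one store red runs red runs red S ⇒ one store red runs red runs red red runs   [S ::= red runs]

S ⇒ F S M ⇒ one store S M ⇒ one store red runs M ⇒ one store red runs S red S ⇒ one store red runs red runs red S ⇒ one store red runs red runs red red runs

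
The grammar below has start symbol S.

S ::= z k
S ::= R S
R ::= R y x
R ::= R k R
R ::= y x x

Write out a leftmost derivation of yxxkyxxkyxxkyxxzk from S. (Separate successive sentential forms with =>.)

S => RS => RkRS => yxxkRS => yxxkRkRS => yxxkRkRkRS => yxxkyxxkRkRS => yxxkyxxkyxxkRS => yxxkyxxkyxxkyxxS => yxxkyxxkyxxkyxxzk

S => RS   [S ::= R S]
RS => RkRS   [R ::= R k R]
RkRS => yxxkRS   [R ::= y x x]
yxxkRS => yxxkRkRS   [R ::= R k R]
yxxkRkRS => yxxkRkRkRS   [R ::= R k R]
yxxkRkRkRS => yxxkyxxkRkRS   [R ::= y x x]
yxxkyxxkRkRS => yxxkyxxkyxxkRS   [R ::= y x x]
yxxkyxxkyxxkRS => yxxkyxxkyxxkyxxS   [R ::= y x x]
yxxkyxxkyxxkyxxS => yxxkyxxkyxxkyxxzk   [S ::= z k]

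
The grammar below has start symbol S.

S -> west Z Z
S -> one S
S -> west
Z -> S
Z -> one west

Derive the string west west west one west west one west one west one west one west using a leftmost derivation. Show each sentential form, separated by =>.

S => west Z Z   [S -> west Z Z]
west Z Z => west S Z   [Z -> S]
west S Z => west west Z   [S -> west]
west west Z => west west S   [Z -> S]
west west S => west west west Z Z   [S -> west Z Z]
west west west Z Z => west west west S Z   [Z -> S]
west west west S Z => west west west one S Z   [S -> one S]
west west west one S Z => west west west one west Z Z Z   [S -> west Z Z]
west west west one west Z Z Z => west west west one west S Z Z   [Z -> S]
west west west one west S Z Z => west west west one west west Z Z Z Z   [S -> west Z Z]
west west west one west west Z Z Z Z => west west west one west west one west Z Z Z   [Z -> one west]
west west west one west west one west Z Z Z => west west west one west west one west one west Z Z   [Z -> one west]
west west west one west west one west one west Z Z => west west west one west west one west one west one west Z   [Z -> one west]
west west west one west west one west one west one west Z => west west west one west west one west one west one west one west   [Z -> one west]

S => west Z Z => west S Z => west west Z => west west S => west west west Z Z => west west west S Z => west west west one S Z => west west west one west Z Z Z => west west west one west S Z Z => west west west one west west Z Z Z Z => west west west one west west one west Z Z Z => west west west one west west one west one west Z Z => west west west one west west one west one west one west Z => west west west one west west one west one west one west one west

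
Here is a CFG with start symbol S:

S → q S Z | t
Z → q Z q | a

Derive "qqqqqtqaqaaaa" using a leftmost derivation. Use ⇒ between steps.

S ⇒ qSZ ⇒ qqSZZ ⇒ qqqSZZZ ⇒ qqqqSZZZZ ⇒ qqqqqSZZZZZ ⇒ qqqqqtZZZZZ ⇒ qqqqqtqZqZZZZ ⇒ qqqqqtqaqZZZZ ⇒ qqqqqtqaqaZZZ ⇒ qqqqqtqaqaaZZ ⇒ qqqqqtqaqaaaZ ⇒ qqqqqtqaqaaaa

S ⇒ qSZ   [S → q S Z]
qSZ ⇒ qqSZZ   [S → q S Z]
qqSZZ ⇒ qqqSZZZ   [S → q S Z]
qqqSZZZ ⇒ qqqqSZZZZ   [S → q S Z]
qqqqSZZZZ ⇒ qqqqqSZZZZZ   [S → q S Z]
qqqqqSZZZZZ ⇒ qqqqqtZZZZZ   [S → t]
qqqqqtZZZZZ ⇒ qqqqqtqZqZZZZ   [Z → q Z q]
qqqqqtqZqZZZZ ⇒ qqqqqtqaqZZZZ   [Z → a]
qqqqqtqaqZZZZ ⇒ qqqqqtqaqaZZZ   [Z → a]
qqqqqtqaqaZZZ ⇒ qqqqqtqaqaaZZ   [Z → a]
qqqqqtqaqaaZZ ⇒ qqqqqtqaqaaaZ   [Z → a]
qqqqqtqaqaaaZ ⇒ qqqqqtqaqaaaa   [Z → a]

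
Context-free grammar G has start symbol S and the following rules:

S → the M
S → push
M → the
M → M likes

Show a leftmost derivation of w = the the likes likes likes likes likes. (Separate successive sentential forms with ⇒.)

S ⇒ the M   [S → the M]
the M ⇒ the M likes   [M → M likes]
the M likes ⇒ the M likes likes   [M → M likes]
the M likes likes ⇒ the M likes likes likes   [M → M likes]
the M likes likes likes ⇒ the M likes likes likes likes   [M → M likes]
the M likes likes likes likes ⇒ the M likes likes likes likes likes   [M → M likes]
the M likes likes likes likes likes ⇒ the the likes likes likes likes likes   [M → the]

S ⇒ the M ⇒ the M likes ⇒ the M likes likes ⇒ the M likes likes likes ⇒ the M likes likes likes likes ⇒ the M likes likes likes likes likes ⇒ the the likes likes likes likes likes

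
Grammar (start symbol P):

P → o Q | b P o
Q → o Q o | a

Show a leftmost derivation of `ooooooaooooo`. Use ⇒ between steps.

P ⇒ oQ ⇒ ooQo ⇒ oooQoo ⇒ ooooQooo ⇒ oooooQoooo ⇒ ooooooQooooo ⇒ ooooooaooooo

P ⇒ oQ   [P → o Q]
oQ ⇒ ooQo   [Q → o Q o]
ooQo ⇒ oooQoo   [Q → o Q o]
oooQoo ⇒ ooooQooo   [Q → o Q o]
ooooQooo ⇒ oooooQoooo   [Q → o Q o]
oooooQoooo ⇒ ooooooQooooo   [Q → o Q o]
ooooooQooooo ⇒ ooooooaooooo   [Q → a]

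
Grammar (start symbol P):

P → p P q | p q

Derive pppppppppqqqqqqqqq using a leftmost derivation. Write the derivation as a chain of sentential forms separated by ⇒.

P ⇒ pPq   [P → p P q]
pPq ⇒ ppPqq   [P → p P q]
ppPqq ⇒ pppPqqq   [P → p P q]
pppPqqq ⇒ ppppPqqqq   [P → p P q]
ppppPqqqq ⇒ pppppPqqqqq   [P → p P q]
pppppPqqqqq ⇒ ppppppPqqqqqq   [P → p P q]
ppppppPqqqqqq ⇒ pppppppPqqqqqqq   [P → p P q]
pppppppPqqqqqqq ⇒ ppppppppPqqqqqqqq   [P → p P q]
ppppppppPqqqqqqqq ⇒ pppppppppqqqqqqqqq   [P → p q]

P⇒pPq⇒ppPqq⇒pppPqqq⇒ppppPqqqq⇒pppppPqqqqq⇒ppppppPqqqqqq⇒pppppppPqqqqqqq⇒ppppppppPqqqqqqqq⇒pppppppppqqqqqqqqq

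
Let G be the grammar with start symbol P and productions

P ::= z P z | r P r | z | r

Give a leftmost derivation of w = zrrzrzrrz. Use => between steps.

P=>zPz=>zrPrz=>zrrPrrz=>zrrzPzrrz=>zrrzrzrrz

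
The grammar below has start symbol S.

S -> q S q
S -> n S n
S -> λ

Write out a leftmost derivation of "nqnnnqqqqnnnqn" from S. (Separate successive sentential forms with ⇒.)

S ⇒ nSn   [S -> n S n]
nSn ⇒ nqSqn   [S -> q S q]
nqSqn ⇒ nqnSnqn   [S -> n S n]
nqnSnqn ⇒ nqnnSnnqn   [S -> n S n]
nqnnSnnqn ⇒ nqnnnSnnnqn   [S -> n S n]
nqnnnSnnnqn ⇒ nqnnnqSqnnnqn   [S -> q S q]
nqnnnqSqnnnqn ⇒ nqnnnqqSqqnnnqn   [S -> q S q]
nqnnnqqSqqnnnqn ⇒ nqnnnqqqqnnnqn   [S -> λ]

S ⇒ nSn ⇒ nqSqn ⇒ nqnSnqn ⇒ nqnnSnnqn ⇒ nqnnnSnnnqn ⇒ nqnnnqSqnnnqn ⇒ nqnnnqqSqqnnnqn ⇒ nqnnnqqqqnnnqn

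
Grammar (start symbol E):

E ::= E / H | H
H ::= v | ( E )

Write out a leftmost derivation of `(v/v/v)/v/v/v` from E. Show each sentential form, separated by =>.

E => E/H => E/H/H => E/H/H/H => H/H/H/H => (E)/H/H/H => (E/H)/H/H/H => (E/H/H)/H/H/H => (H/H/H)/H/H/H => (v/H/H)/H/H/H => (v/v/H)/H/H/H => (v/v/v)/H/H/H => (v/v/v)/v/H/H => (v/v/v)/v/v/H => (v/v/v)/v/v/v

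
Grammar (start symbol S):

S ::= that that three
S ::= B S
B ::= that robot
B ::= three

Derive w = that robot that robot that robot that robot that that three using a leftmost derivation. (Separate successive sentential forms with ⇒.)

S ⇒ B S   [S ::= B S]
B S ⇒ that robot S   [B ::= that robot]
that robot S ⇒ that robot B S   [S ::= B S]
that robot B S ⇒ that robot that robot S   [B ::= that robot]
that robot that robot S ⇒ that robot that robot B S   [S ::= B S]
that robot that robot B S ⇒ that robot that robot that robot S   [B ::= that robot]
that robot that robot that robot S ⇒ that robot that robot that robot B S   [S ::= B S]
that robot that robot that robot B S ⇒ that robot that robot that robot that robot S   [B ::= that robot]
that robot that robot that robot that robot S ⇒ that robot that robot that robot that robot that that three   [S ::= that that three]

S ⇒ B S ⇒ that robot S ⇒ that robot B S ⇒ that robot that robot S ⇒ that robot that robot B S ⇒ that robot that robot that robot S ⇒ that robot that robot that robot B S ⇒ that robot that robot that robot that robot S ⇒ that robot that robot that robot that robot that that three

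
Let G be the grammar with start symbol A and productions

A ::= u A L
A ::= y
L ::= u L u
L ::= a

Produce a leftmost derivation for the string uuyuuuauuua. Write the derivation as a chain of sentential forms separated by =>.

A=>uAL=>uuALL=>uuyLL=>uuyuLuL=>uuyuuLuuL=>uuyuuuLuuuL=>uuyuuuauuuL=>uuyuuuauuua

A => uAL   [A ::= u A L]
uAL => uuALL   [A ::= u A L]
uuALL => uuyLL   [A ::= y]
uuyLL => uuyuLuL   [L ::= u L u]
uuyuLuL => uuyuuLuuL   [L ::= u L u]
uuyuuLuuL => uuyuuuLuuuL   [L ::= u L u]
uuyuuuLuuuL => uuyuuuauuuL   [L ::= a]
uuyuuuauuuL => uuyuuuauuua   [L ::= a]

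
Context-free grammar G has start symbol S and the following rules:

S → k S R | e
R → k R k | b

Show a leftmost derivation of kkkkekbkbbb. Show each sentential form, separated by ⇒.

S ⇒ kSR   [S → k S R]
kSR ⇒ kkSRR   [S → k S R]
kkSRR ⇒ kkkSRRR   [S → k S R]
kkkSRRR ⇒ kkkkSRRRR   [S → k S R]
kkkkSRRRR ⇒ kkkkeRRRR   [S → e]
kkkkeRRRR ⇒ kkkkekRkRRR   [R → k R k]
kkkkekRkRRR ⇒ kkkkekbkRRR   [R → b]
kkkkekbkRRR ⇒ kkkkekbkbRR   [R → b]
kkkkekbkbRR ⇒ kkkkekbkbbR   [R → b]
kkkkekbkbbR ⇒ kkkkekbkbbb   [R → b]

S ⇒ kSR ⇒ kkSRR ⇒ kkkSRRR ⇒ kkkkSRRRR ⇒ kkkkeRRRR ⇒ kkkkekRkRRR ⇒ kkkkekbkRRR ⇒ kkkkekbkbRR ⇒ kkkkekbkbbR ⇒ kkkkekbkbbb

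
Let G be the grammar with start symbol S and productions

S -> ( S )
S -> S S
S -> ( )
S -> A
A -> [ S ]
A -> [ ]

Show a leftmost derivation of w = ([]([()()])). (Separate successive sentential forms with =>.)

S => (S) => (SS) => (AS) => ([]S) => ([](S)) => ([](A)) => ([]([S])) => ([]([SS])) => ([]([()S])) => ([]([()()]))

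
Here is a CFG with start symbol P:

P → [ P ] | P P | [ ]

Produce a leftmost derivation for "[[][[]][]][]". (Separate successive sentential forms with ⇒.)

P ⇒ PP ⇒ [P]P ⇒ [PP]P ⇒ [PPP]P ⇒ [[]PP]P ⇒ [[][P]P]P ⇒ [[][[]]P]P ⇒ [[][[]][]]P ⇒ [[][[]][]][]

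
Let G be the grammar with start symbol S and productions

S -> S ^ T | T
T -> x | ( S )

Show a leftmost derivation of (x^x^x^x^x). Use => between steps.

S => T => (S) => (S^T) => (S^T^T) => (S^T^T^T) => (S^T^T^T^T) => (T^T^T^T^T) => (x^T^T^T^T) => (x^x^T^T^T) => (x^x^x^T^T) => (x^x^x^x^T) => (x^x^x^x^x)

S => T   [S -> T]
T => (S)   [T -> ( S )]
(S) => (S^T)   [S -> S ^ T]
(S^T) => (S^T^T)   [S -> S ^ T]
(S^T^T) => (S^T^T^T)   [S -> S ^ T]
(S^T^T^T) => (S^T^T^T^T)   [S -> S ^ T]
(S^T^T^T^T) => (T^T^T^T^T)   [S -> T]
(T^T^T^T^T) => (x^T^T^T^T)   [T -> x]
(x^T^T^T^T) => (x^x^T^T^T)   [T -> x]
(x^x^T^T^T) => (x^x^x^T^T)   [T -> x]
(x^x^x^T^T) => (x^x^x^x^T)   [T -> x]
(x^x^x^x^T) => (x^x^x^x^x)   [T -> x]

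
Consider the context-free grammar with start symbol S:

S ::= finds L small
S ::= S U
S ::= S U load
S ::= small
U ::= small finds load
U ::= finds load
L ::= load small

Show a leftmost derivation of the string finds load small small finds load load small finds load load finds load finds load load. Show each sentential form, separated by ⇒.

S ⇒ S U load ⇒ S U U load ⇒ S U load U U load ⇒ S U load U load U U load ⇒ finds L small U load U load U U load ⇒ finds load small small U load U load U U load ⇒ finds load small small finds load load U load U U load ⇒ finds load small small finds load load small finds load load U U load ⇒ finds load small small finds load load small finds load load finds load U load ⇒ finds load small small finds load load small finds load load finds load finds load load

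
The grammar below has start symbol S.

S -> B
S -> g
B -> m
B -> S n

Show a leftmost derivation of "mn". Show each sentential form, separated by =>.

S=>B=>Sn=>Bn=>mn

S => B   [S -> B]
B => Sn   [B -> S n]
Sn => Bn   [S -> B]
Bn => mn   [B -> m]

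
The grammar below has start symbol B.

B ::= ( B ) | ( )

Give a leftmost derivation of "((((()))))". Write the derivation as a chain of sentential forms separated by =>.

B => (B) => ((B)) => (((B))) => ((((B)))) => ((((()))))

B => (B)   [B ::= ( B )]
(B) => ((B))   [B ::= ( B )]
((B)) => (((B)))   [B ::= ( B )]
(((B))) => ((((B))))   [B ::= ( B )]
((((B)))) => ((((()))))   [B ::= ( )]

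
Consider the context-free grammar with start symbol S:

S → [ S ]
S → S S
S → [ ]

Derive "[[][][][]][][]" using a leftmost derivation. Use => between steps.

S => SS   [S → S S]
SS => SSS   [S → S S]
SSS => [S]SS   [S → [ S ]]
[S]SS => [SS]SS   [S → S S]
[SS]SS => [SSS]SS   [S → S S]
[SSS]SS => [SSSS]SS   [S → S S]
[SSSS]SS => [[]SSS]SS   [S → [ ]]
[[]SSS]SS => [[][]SS]SS   [S → [ ]]
[[][]SS]SS => [[][][]S]SS   [S → [ ]]
[[][][]S]SS => [[][][][]]SS   [S → [ ]]
[[][][][]]SS => [[][][][]][]S   [S → [ ]]
[[][][][]][]S => [[][][][]][][]   [S → [ ]]

S=>SS=>SSS=>[S]SS=>[SS]SS=>[SSS]SS=>[SSSS]SS=>[[]SSS]SS=>[[][]SS]SS=>[[][][]S]SS=>[[][][][]]SS=>[[][][][]][]S=>[[][][][]][][]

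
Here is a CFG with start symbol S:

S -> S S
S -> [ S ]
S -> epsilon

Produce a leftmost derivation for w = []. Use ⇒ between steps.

S ⇒ SS   [S -> S S]
SS ⇒ SSS   [S -> S S]
SSS ⇒ [S]SS   [S -> [ S ]]
[S]SS ⇒ []SS   [S -> epsilon]
[]SS ⇒ []S   [S -> epsilon]
[]S ⇒ []   [S -> epsilon]

S ⇒ SS ⇒ SSS ⇒ [S]SS ⇒ []SS ⇒ []S ⇒ []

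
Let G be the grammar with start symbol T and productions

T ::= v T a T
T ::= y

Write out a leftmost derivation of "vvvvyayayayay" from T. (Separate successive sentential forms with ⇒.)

T⇒vTaT⇒vvTaTaT⇒vvvTaTaTaT⇒vvvvTaTaTaTaT⇒vvvvyaTaTaTaT⇒vvvvyayaTaTaT⇒vvvvyayayaTaT⇒vvvvyayayayaT⇒vvvvyayayayay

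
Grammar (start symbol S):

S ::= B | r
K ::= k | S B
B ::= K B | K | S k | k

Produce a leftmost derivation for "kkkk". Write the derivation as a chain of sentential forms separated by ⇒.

S ⇒ B ⇒ KB ⇒ kB ⇒ kKB ⇒ kSBB ⇒ kBBB ⇒ kKBB ⇒ kkBB ⇒ kkkB ⇒ kkkk

S ⇒ B   [S ::= B]
B ⇒ KB   [B ::= K B]
KB ⇒ kB   [K ::= k]
kB ⇒ kKB   [B ::= K B]
kKB ⇒ kSBB   [K ::= S B]
kSBB ⇒ kBBB   [S ::= B]
kBBB ⇒ kKBB   [B ::= K]
kKBB ⇒ kkBB   [K ::= k]
kkBB ⇒ kkkB   [B ::= k]
kkkB ⇒ kkkk   [B ::= k]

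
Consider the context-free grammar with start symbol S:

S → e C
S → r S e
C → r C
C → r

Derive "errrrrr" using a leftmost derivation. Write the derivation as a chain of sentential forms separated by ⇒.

S ⇒ eC   [S → e C]
eC ⇒ erC   [C → r C]
erC ⇒ errC   [C → r C]
errC ⇒ errrC   [C → r C]
errrC ⇒ errrrC   [C → r C]
errrrC ⇒ errrrrC   [C → r C]
errrrrC ⇒ errrrrr   [C → r]

S⇒eC⇒erC⇒errC⇒errrC⇒errrrC⇒errrrrC⇒errrrrr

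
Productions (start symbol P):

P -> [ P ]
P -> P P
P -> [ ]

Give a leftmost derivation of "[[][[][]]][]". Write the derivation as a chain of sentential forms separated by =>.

P => PP   [P -> P P]
PP => [P]P   [P -> [ P ]]
[P]P => [PP]P   [P -> P P]
[PP]P => [[]P]P   [P -> [ ]]
[[]P]P => [[][P]]P   [P -> [ P ]]
[[][P]]P => [[][PP]]P   [P -> P P]
[[][PP]]P => [[][[]P]]P   [P -> [ ]]
[[][[]P]]P => [[][[][]]]P   [P -> [ ]]
[[][[][]]]P => [[][[][]]][]   [P -> [ ]]

P => PP => [P]P => [PP]P => [[]P]P => [[][P]]P => [[][PP]]P => [[][[]P]]P => [[][[][]]]P => [[][[][]]][]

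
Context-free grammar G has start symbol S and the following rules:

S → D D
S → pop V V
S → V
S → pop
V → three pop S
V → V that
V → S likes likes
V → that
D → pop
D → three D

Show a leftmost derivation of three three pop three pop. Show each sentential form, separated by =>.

S => D D   [S → D D]
D D => three D D   [D → three D]
three D D => three three D D   [D → three D]
three three D D => three three pop D   [D → pop]
three three pop D => three three pop three D   [D → three D]
three three pop three D => three three pop three pop   [D → pop]

S => D D => three D D => three three D D => three three pop D => three three pop three D => three three pop three pop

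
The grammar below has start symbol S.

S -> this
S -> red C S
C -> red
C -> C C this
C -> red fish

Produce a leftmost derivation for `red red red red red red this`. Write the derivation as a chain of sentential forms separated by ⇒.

S ⇒ red C S ⇒ red red S ⇒ red red red C S ⇒ red red red red S ⇒ red red red red red C S ⇒ red red red red red red S ⇒ red red red red red red this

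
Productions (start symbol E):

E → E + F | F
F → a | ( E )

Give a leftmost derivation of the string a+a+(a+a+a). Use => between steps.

E=>E+F=>E+F+F=>F+F+F=>a+F+F=>a+a+F=>a+a+(E)=>a+a+(E+F)=>a+a+(E+F+F)=>a+a+(F+F+F)=>a+a+(a+F+F)=>a+a+(a+a+F)=>a+a+(a+a+a)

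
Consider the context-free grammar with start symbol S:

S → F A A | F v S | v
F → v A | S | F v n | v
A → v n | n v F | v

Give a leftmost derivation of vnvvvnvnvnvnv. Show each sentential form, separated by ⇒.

S ⇒ FAA ⇒ FvnAA ⇒ vAvnAA ⇒ vnvFvnAA ⇒ vnvFvnvnAA ⇒ vnvFvnvnvnAA ⇒ vnvvvnvnvnAA ⇒ vnvvvnvnvnvnA ⇒ vnvvvnvnvnvnv

S ⇒ FAA   [S → F A A]
FAA ⇒ FvnAA   [F → F v n]
FvnAA ⇒ vAvnAA   [F → v A]
vAvnAA ⇒ vnvFvnAA   [A → n v F]
vnvFvnAA ⇒ vnvFvnvnAA   [F → F v n]
vnvFvnvnAA ⇒ vnvFvnvnvnAA   [F → F v n]
vnvFvnvnvnAA ⇒ vnvvvnvnvnAA   [F → v]
vnvvvnvnvnAA ⇒ vnvvvnvnvnvnA   [A → v n]
vnvvvnvnvnvnA ⇒ vnvvvnvnvnvnv   [A → v]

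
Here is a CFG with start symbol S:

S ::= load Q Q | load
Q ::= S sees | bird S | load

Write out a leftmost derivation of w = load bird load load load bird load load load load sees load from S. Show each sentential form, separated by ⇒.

S ⇒ load Q Q   [S ::= load Q Q]
load Q Q ⇒ load bird S Q   [Q ::= bird S]
load bird S Q ⇒ load bird load Q Q Q   [S ::= load Q Q]
load bird load Q Q Q ⇒ load bird load load Q Q   [Q ::= load]
load bird load load Q Q ⇒ load bird load load S sees Q   [Q ::= S sees]
load bird load load S sees Q ⇒ load bird load load load Q Q sees Q   [S ::= load Q Q]
load bird load load load Q Q sees Q ⇒ load bird load load load bird S Q sees Q   [Q ::= bird S]
load bird load load load bird S Q sees Q ⇒ load bird load load load bird load Q Q Q sees Q   [S ::= load Q Q]
load bird load load load bird load Q Q Q sees Q ⇒ load bird load load load bird load load Q Q sees Q   [Q ::= load]
load bird load load load bird load load Q Q sees Q ⇒ load bird load load load bird load load load Q sees Q   [Q ::= load]
load bird load load load bird load load load Q sees Q ⇒ load bird load load load bird load load load load sees Q   [Q ::= load]
load bird load load load bird load load load load sees Q ⇒ load bird load load load bird load load load load sees load   [Q ::= load]

S ⇒ load Q Q ⇒ load bird S Q ⇒ load bird load Q Q Q ⇒ load bird load load Q Q ⇒ load bird load load S sees Q ⇒ load bird load load load Q Q sees Q ⇒ load bird load load load bird S Q sees Q ⇒ load bird load load load bird load Q Q Q sees Q ⇒ load bird load load load bird load load Q Q sees Q ⇒ load bird load load load bird load load load Q sees Q ⇒ load bird load load load bird load load load load sees Q ⇒ load bird load load load bird load load load load sees load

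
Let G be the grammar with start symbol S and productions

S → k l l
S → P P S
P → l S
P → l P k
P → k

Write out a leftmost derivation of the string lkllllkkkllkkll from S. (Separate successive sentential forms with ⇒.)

S ⇒ PPS ⇒ lSPS ⇒ lkllPS ⇒ lklllPkS ⇒ lkllllSkS ⇒ lkllllPPSkS ⇒ lkllllkPSkS ⇒ lkllllkkSkS ⇒ lkllllkkkllkS ⇒ lkllllkkkllkkll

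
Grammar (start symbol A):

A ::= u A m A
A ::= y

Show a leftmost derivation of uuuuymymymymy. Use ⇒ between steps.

A ⇒ uAmA ⇒ uuAmAmA ⇒ uuuAmAmAmA ⇒ uuuuAmAmAmAmA ⇒ uuuuymAmAmAmA ⇒ uuuuymymAmAmA ⇒ uuuuymymymAmA ⇒ uuuuymymymymA ⇒ uuuuymymymymy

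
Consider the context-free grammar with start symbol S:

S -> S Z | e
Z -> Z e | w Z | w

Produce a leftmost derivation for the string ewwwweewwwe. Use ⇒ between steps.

S ⇒ SZ ⇒ SZZ ⇒ SZZZ ⇒ eZZZ ⇒ ewZZ ⇒ ewZeZ ⇒ ewZeeZ ⇒ ewwZeeZ ⇒ ewwwZeeZ ⇒ ewwwweeZ ⇒ ewwwweewZ ⇒ ewwwweewZe ⇒ ewwwweewwZe ⇒ ewwwweewwwe

S ⇒ SZ   [S -> S Z]
SZ ⇒ SZZ   [S -> S Z]
SZZ ⇒ SZZZ   [S -> S Z]
SZZZ ⇒ eZZZ   [S -> e]
eZZZ ⇒ ewZZ   [Z -> w]
ewZZ ⇒ ewZeZ   [Z -> Z e]
ewZeZ ⇒ ewZeeZ   [Z -> Z e]
ewZeeZ ⇒ ewwZeeZ   [Z -> w Z]
ewwZeeZ ⇒ ewwwZeeZ   [Z -> w Z]
ewwwZeeZ ⇒ ewwwweeZ   [Z -> w]
ewwwweeZ ⇒ ewwwweewZ   [Z -> w Z]
ewwwweewZ ⇒ ewwwweewZe   [Z -> Z e]
ewwwweewZe ⇒ ewwwweewwZe   [Z -> w Z]
ewwwweewwZe ⇒ ewwwweewwwe   [Z -> w]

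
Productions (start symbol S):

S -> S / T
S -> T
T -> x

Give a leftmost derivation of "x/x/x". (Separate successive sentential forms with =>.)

S => S/T => S/T/T => T/T/T => x/T/T => x/x/T => x/x/x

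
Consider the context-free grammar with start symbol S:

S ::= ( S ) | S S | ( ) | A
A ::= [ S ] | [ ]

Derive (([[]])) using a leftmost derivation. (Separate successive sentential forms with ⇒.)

S ⇒ (S) ⇒ ((S)) ⇒ ((A)) ⇒ (([S])) ⇒ (([A])) ⇒ (([[]]))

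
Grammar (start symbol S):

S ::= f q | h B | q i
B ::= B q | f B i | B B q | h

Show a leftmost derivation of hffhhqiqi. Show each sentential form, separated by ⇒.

S⇒hB⇒hfBi⇒hfBqi⇒hffBiqi⇒hffBBqiqi⇒hffhBqiqi⇒hffhhqiqi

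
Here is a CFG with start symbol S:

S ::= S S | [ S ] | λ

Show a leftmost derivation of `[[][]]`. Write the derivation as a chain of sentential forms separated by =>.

S => [S]   [S ::= [ S ]]
[S] => [SS]   [S ::= S S]
[SS] => [SSS]   [S ::= S S]
[SSS] => [SSSS]   [S ::= S S]
[SSSS] => [[S]SSS]   [S ::= [ S ]]
[[S]SSS] => [[]SSS]   [S ::= λ]
[[]SSS] => [[]SS]   [S ::= λ]
[[]SS] => [[][S]S]   [S ::= [ S ]]
[[][S]S] => [[][]S]   [S ::= λ]
[[][]S] => [[][]]   [S ::= λ]

S => [S] => [SS] => [SSS] => [SSSS] => [[S]SSS] => [[]SSS] => [[]SS] => [[][S]S] => [[][]S] => [[][]]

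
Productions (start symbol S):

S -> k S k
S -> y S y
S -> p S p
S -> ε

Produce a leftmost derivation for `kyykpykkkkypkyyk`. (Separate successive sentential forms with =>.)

S=>kSk=>kySyk=>kyySyyk=>kyykSkyyk=>kyykpSpkyyk=>kyykpySypkyyk=>kyykpykSkypkyyk=>kyykpykkSkkypkyyk=>kyykpykkkkypkyyk

S => kSk   [S -> k S k]
kSk => kySyk   [S -> y S y]
kySyk => kyySyyk   [S -> y S y]
kyySyyk => kyykSkyyk   [S -> k S k]
kyykSkyyk => kyykpSpkyyk   [S -> p S p]
kyykpSpkyyk => kyykpySypkyyk   [S -> y S y]
kyykpySypkyyk => kyykpykSkypkyyk   [S -> k S k]
kyykpykSkypkyyk => kyykpykkSkkypkyyk   [S -> k S k]
kyykpykkSkkypkyyk => kyykpykkkkypkyyk   [S -> ε]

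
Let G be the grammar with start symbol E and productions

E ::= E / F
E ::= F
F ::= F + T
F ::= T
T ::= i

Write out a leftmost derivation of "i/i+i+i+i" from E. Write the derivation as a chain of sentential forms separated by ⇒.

E ⇒ E/F ⇒ F/F ⇒ T/F ⇒ i/F ⇒ i/F+T ⇒ i/F+T+T ⇒ i/F+T+T+T ⇒ i/T+T+T+T ⇒ i/i+T+T+T ⇒ i/i+i+T+T ⇒ i/i+i+i+T ⇒ i/i+i+i+i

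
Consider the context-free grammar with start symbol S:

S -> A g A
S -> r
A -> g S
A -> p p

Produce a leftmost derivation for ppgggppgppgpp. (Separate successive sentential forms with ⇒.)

S ⇒ AgA   [S -> A g A]
AgA ⇒ ppgA   [A -> p p]
ppgA ⇒ ppggS   [A -> g S]
ppggS ⇒ ppggAgA   [S -> A g A]
ppggAgA ⇒ ppgggSgA   [A -> g S]
ppgggSgA ⇒ ppgggAgAgA   [S -> A g A]
ppgggAgAgA ⇒ ppgggppgAgA   [A -> p p]
ppgggppgAgA ⇒ ppgggppgppgA   [A -> p p]
ppgggppgppgA ⇒ ppgggppgppgpp   [A -> p p]

S⇒AgA⇒ppgA⇒ppggS⇒ppggAgA⇒ppgggSgA⇒ppgggAgAgA⇒ppgggppgAgA⇒ppgggppgppgA⇒ppgggppgppgpp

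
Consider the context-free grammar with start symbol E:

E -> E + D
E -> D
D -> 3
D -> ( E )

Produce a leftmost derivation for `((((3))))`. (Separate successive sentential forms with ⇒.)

E ⇒ D ⇒ (E) ⇒ (D) ⇒ ((E)) ⇒ ((D)) ⇒ (((E))) ⇒ (((D))) ⇒ ((((E)))) ⇒ ((((D)))) ⇒ ((((3))))

E ⇒ D   [E -> D]
D ⇒ (E)   [D -> ( E )]
(E) ⇒ (D)   [E -> D]
(D) ⇒ ((E))   [D -> ( E )]
((E)) ⇒ ((D))   [E -> D]
((D)) ⇒ (((E)))   [D -> ( E )]
(((E))) ⇒ (((D)))   [E -> D]
(((D))) ⇒ ((((E))))   [D -> ( E )]
((((E)))) ⇒ ((((D))))   [E -> D]
((((D)))) ⇒ ((((3))))   [D -> 3]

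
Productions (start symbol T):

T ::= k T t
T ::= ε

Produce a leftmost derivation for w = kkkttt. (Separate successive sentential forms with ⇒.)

T ⇒ kTt   [T ::= k T t]
kTt ⇒ kkTtt   [T ::= k T t]
kkTtt ⇒ kkkTttt   [T ::= k T t]
kkkTttt ⇒ kkkttt   [T ::= ε]

T ⇒ kTt ⇒ kkTtt ⇒ kkkTttt ⇒ kkkttt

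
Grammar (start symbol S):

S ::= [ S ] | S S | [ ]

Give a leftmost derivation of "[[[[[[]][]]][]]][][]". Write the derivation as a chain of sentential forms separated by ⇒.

S ⇒ SS ⇒ SSS ⇒ [S]SS ⇒ [[S]]SS ⇒ [[SS]]SS ⇒ [[[S]S]]SS ⇒ [[[[S]]S]]SS ⇒ [[[[SS]]S]]SS ⇒ [[[[[S]S]]S]]SS ⇒ [[[[[[]]S]]S]]SS ⇒ [[[[[[]][]]]S]]SS ⇒ [[[[[[]][]]][]]]SS ⇒ [[[[[[]][]]][]]][]S ⇒ [[[[[[]][]]][]]][][]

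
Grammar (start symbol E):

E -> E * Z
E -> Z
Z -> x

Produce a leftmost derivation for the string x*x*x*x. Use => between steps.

E => E*Z   [E -> E * Z]
E*Z => E*Z*Z   [E -> E * Z]
E*Z*Z => E*Z*Z*Z   [E -> E * Z]
E*Z*Z*Z => Z*Z*Z*Z   [E -> Z]
Z*Z*Z*Z => x*Z*Z*Z   [Z -> x]
x*Z*Z*Z => x*x*Z*Z   [Z -> x]
x*x*Z*Z => x*x*x*Z   [Z -> x]
x*x*x*Z => x*x*x*x   [Z -> x]

E => E*Z => E*Z*Z => E*Z*Z*Z => Z*Z*Z*Z => x*Z*Z*Z => x*x*Z*Z => x*x*x*Z => x*x*x*x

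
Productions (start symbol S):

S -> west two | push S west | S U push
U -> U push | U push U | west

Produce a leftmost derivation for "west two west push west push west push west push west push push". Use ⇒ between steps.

S ⇒ S U push ⇒ west two U push ⇒ west two U push push ⇒ west two U push U push push ⇒ west two U push U push U push push ⇒ west two U push U push U push U push push ⇒ west two U push U push U push U push U push push ⇒ west two west push U push U push U push U push push ⇒ west two west push west push U push U push U push push ⇒ west two west push west push west push U push U push push ⇒ west two west push west push west push west push U push push ⇒ west two west push west push west push west push west push push

S ⇒ S U push   [S -> S U push]
S U push ⇒ west two U push   [S -> west two]
west two U push ⇒ west two U push push   [U -> U push]
west two U push push ⇒ west two U push U push push   [U -> U push U]
west two U push U push push ⇒ west two U push U push U push push   [U -> U push U]
west two U push U push U push push ⇒ west two U push U push U push U push push   [U -> U push U]
west two U push U push U push U push push ⇒ west two U push U push U push U push U push push   [U -> U push U]
west two U push U push U push U push U push push ⇒ west two west push U push U push U push U push push   [U -> west]
west two west push U push U push U push U push push ⇒ west two west push west push U push U push U push push   [U -> west]
west two west push west push U push U push U push push ⇒ west two west push west push west push U push U push push   [U -> west]
west two west push west push west push U push U push push ⇒ west two west push west push west push west push U push push   [U -> west]
west two west push west push west push west push U push push ⇒ west two west push west push west push west push west push push   [U -> west]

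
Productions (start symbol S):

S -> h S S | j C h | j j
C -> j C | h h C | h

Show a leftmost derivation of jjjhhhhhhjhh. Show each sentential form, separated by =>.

S=>jCh=>jjCh=>jjjCh=>jjjhhCh=>jjjhhhhCh=>jjjhhhhhhCh=>jjjhhhhhhjCh=>jjjhhhhhhjhh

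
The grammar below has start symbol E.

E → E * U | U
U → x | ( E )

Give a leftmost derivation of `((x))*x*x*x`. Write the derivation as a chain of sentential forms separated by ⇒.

E ⇒ E*U ⇒ E*U*U ⇒ E*U*U*U ⇒ U*U*U*U ⇒ (E)*U*U*U ⇒ (U)*U*U*U ⇒ ((E))*U*U*U ⇒ ((U))*U*U*U ⇒ ((x))*U*U*U ⇒ ((x))*x*U*U ⇒ ((x))*x*x*U ⇒ ((x))*x*x*x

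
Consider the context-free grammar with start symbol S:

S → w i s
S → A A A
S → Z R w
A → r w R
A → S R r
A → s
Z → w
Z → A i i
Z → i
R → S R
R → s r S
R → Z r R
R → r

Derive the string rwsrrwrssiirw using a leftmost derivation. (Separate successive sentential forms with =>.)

S=>ZRw=>AiiRw=>rwRiiRw=>rwsrSiiRw=>rwsrAAAiiRw=>rwsrrwRAAiiRw=>rwsrrwrAAiiRw=>rwsrrwrsAiiRw=>rwsrrwrssiiRw=>rwsrrwrssiirw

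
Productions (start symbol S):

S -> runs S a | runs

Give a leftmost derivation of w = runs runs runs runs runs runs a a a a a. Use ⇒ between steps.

S ⇒ runs S a ⇒ runs runs S a a ⇒ runs runs runs S a a a ⇒ runs runs runs runs S a a a a ⇒ runs runs runs runs runs S a a a a a ⇒ runs runs runs runs runs runs a a a a a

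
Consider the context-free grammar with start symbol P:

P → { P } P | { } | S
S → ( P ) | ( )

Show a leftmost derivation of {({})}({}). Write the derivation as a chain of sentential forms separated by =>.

P => {P}P => {S}P => {(P)}P => {({})}P => {({})}S => {({})}(P) => {({})}({})

P => {P}P   [P → { P } P]
{P}P => {S}P   [P → S]
{S}P => {(P)}P   [S → ( P )]
{(P)}P => {({})}P   [P → { }]
{({})}P => {({})}S   [P → S]
{({})}S => {({})}(P)   [S → ( P )]
{({})}(P) => {({})}({})   [P → { }]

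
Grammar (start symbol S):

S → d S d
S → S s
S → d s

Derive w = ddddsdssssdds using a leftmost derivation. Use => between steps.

S => Ss => dSds => ddSdds => ddSsdds => ddSssdds => ddSsssdds => ddSssssdds => dddSdssssdds => ddddsdssssdds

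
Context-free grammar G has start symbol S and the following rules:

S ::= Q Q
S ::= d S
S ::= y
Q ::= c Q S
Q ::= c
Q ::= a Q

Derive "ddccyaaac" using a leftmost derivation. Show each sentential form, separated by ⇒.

S ⇒ dS ⇒ ddS ⇒ ddQQ ⇒ ddcQSQ ⇒ ddccSQ ⇒ ddccyQ ⇒ ddccyaQ ⇒ ddccyaaQ ⇒ ddccyaaaQ ⇒ ddccyaaac

S ⇒ dS   [S ::= d S]
dS ⇒ ddS   [S ::= d S]
ddS ⇒ ddQQ   [S ::= Q Q]
ddQQ ⇒ ddcQSQ   [Q ::= c Q S]
ddcQSQ ⇒ ddccSQ   [Q ::= c]
ddccSQ ⇒ ddccyQ   [S ::= y]
ddccyQ ⇒ ddccyaQ   [Q ::= a Q]
ddccyaQ ⇒ ddccyaaQ   [Q ::= a Q]
ddccyaaQ ⇒ ddccyaaaQ   [Q ::= a Q]
ddccyaaaQ ⇒ ddccyaaac   [Q ::= c]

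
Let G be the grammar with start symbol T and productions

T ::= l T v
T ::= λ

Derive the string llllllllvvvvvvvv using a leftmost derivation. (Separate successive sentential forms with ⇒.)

T ⇒ lTv   [T ::= l T v]
lTv ⇒ llTvv   [T ::= l T v]
llTvv ⇒ lllTvvv   [T ::= l T v]
lllTvvv ⇒ llllTvvvv   [T ::= l T v]
llllTvvvv ⇒ lllllTvvvvv   [T ::= l T v]
lllllTvvvvv ⇒ llllllTvvvvvv   [T ::= l T v]
llllllTvvvvvv ⇒ lllllllTvvvvvvv   [T ::= l T v]
lllllllTvvvvvvv ⇒ llllllllTvvvvvvvv   [T ::= l T v]
llllllllTvvvvvvvv ⇒ llllllllvvvvvvvv   [T ::= λ]

T ⇒ lTv ⇒ llTvv ⇒ lllTvvv ⇒ llllTvvvv ⇒ lllllTvvvvv ⇒ llllllTvvvvvv ⇒ lllllllTvvvvvvv ⇒ llllllllTvvvvvvvv ⇒ llllllllvvvvvvvv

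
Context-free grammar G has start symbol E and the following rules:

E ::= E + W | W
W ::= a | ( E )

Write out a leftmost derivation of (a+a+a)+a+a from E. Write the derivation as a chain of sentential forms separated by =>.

E => E+W => E+W+W => W+W+W => (E)+W+W => (E+W)+W+W => (E+W+W)+W+W => (W+W+W)+W+W => (a+W+W)+W+W => (a+a+W)+W+W => (a+a+a)+W+W => (a+a+a)+a+W => (a+a+a)+a+a

E => E+W   [E ::= E + W]
E+W => E+W+W   [E ::= E + W]
E+W+W => W+W+W   [E ::= W]
W+W+W => (E)+W+W   [W ::= ( E )]
(E)+W+W => (E+W)+W+W   [E ::= E + W]
(E+W)+W+W => (E+W+W)+W+W   [E ::= E + W]
(E+W+W)+W+W => (W+W+W)+W+W   [E ::= W]
(W+W+W)+W+W => (a+W+W)+W+W   [W ::= a]
(a+W+W)+W+W => (a+a+W)+W+W   [W ::= a]
(a+a+W)+W+W => (a+a+a)+W+W   [W ::= a]
(a+a+a)+W+W => (a+a+a)+a+W   [W ::= a]
(a+a+a)+a+W => (a+a+a)+a+a   [W ::= a]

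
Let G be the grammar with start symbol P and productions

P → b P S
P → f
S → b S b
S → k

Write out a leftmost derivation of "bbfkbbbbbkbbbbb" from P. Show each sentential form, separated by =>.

P => bPS => bbPSS => bbfSS => bbfkS => bbfkbSb => bbfkbbSbb => bbfkbbbSbbb => bbfkbbbbSbbbb => bbfkbbbbbSbbbbb => bbfkbbbbbkbbbbb

P => bPS   [P → b P S]
bPS => bbPSS   [P → b P S]
bbPSS => bbfSS   [P → f]
bbfSS => bbfkS   [S → k]
bbfkS => bbfkbSb   [S → b S b]
bbfkbSb => bbfkbbSbb   [S → b S b]
bbfkbbSbb => bbfkbbbSbbb   [S → b S b]
bbfkbbbSbbb => bbfkbbbbSbbbb   [S → b S b]
bbfkbbbbSbbbb => bbfkbbbbbSbbbbb   [S → b S b]
bbfkbbbbbSbbbbb => bbfkbbbbbkbbbbb   [S → k]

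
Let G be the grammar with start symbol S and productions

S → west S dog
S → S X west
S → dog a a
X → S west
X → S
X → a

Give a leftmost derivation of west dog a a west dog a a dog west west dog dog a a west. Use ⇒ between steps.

S ⇒ S X west ⇒ west S dog X west ⇒ west S X west dog X west ⇒ west dog a a X west dog X west ⇒ west dog a a S west west dog X west ⇒ west dog a a west S dog west west dog X west ⇒ west dog a a west dog a a dog west west dog X west ⇒ west dog a a west dog a a dog west west dog S west ⇒ west dog a a west dog a a dog west west dog dog a a west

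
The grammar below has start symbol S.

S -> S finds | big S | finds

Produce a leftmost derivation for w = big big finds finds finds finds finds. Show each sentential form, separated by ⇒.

S ⇒ S finds ⇒ big S finds ⇒ big big S finds ⇒ big big S finds finds ⇒ big big S finds finds finds ⇒ big big S finds finds finds finds ⇒ big big finds finds finds finds finds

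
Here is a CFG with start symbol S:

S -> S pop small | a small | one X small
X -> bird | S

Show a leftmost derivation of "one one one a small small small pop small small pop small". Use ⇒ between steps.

S ⇒ S pop small ⇒ one X small pop small ⇒ one S small pop small ⇒ one S pop small small pop small ⇒ one one X small pop small small pop small ⇒ one one S small pop small small pop small ⇒ one one one X small small pop small small pop small ⇒ one one one S small small pop small small pop small ⇒ one one one a small small small pop small small pop small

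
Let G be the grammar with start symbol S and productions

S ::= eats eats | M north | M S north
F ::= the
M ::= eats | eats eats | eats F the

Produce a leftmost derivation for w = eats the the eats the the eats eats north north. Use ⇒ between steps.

S ⇒ M S north   [S ::= M S north]
M S north ⇒ eats F the S north   [M ::= eats F the]
eats F the S north ⇒ eats the the S north   [F ::= the]
eats the the S north ⇒ eats the the M S north north   [S ::= M S north]
eats the the M S north north ⇒ eats the the eats F the S north north   [M ::= eats F the]
eats the the eats F the S north north ⇒ eats the the eats the the S north north   [F ::= the]
eats the the eats the the S north north ⇒ eats the the eats the the eats eats north north   [S ::= eats eats]

S ⇒ M S north ⇒ eats F the S north ⇒ eats the the S north ⇒ eats the the M S north north ⇒ eats the the eats F the S north north ⇒ eats the the eats the the S north north ⇒ eats the the eats the the eats eats north north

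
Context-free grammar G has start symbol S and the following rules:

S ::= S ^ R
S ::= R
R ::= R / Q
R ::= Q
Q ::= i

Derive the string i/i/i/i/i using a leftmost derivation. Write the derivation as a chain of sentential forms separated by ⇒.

S ⇒ R ⇒ R/Q ⇒ R/Q/Q ⇒ R/Q/Q/Q ⇒ R/Q/Q/Q/Q ⇒ Q/Q/Q/Q/Q ⇒ i/Q/Q/Q/Q ⇒ i/i/Q/Q/Q ⇒ i/i/i/Q/Q ⇒ i/i/i/i/Q ⇒ i/i/i/i/i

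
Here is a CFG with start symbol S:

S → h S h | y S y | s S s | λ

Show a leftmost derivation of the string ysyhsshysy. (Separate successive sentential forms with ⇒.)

S ⇒ ySy ⇒ ysSsy ⇒ ysySysy ⇒ ysyhShysy ⇒ ysyhsSshysy ⇒ ysyhsshysy

S ⇒ ySy   [S → y S y]
ySy ⇒ ysSsy   [S → s S s]
ysSsy ⇒ ysySysy   [S → y S y]
ysySysy ⇒ ysyhShysy   [S → h S h]
ysyhShysy ⇒ ysyhsSshysy   [S → s S s]
ysyhsSshysy ⇒ ysyhsshysy   [S → λ]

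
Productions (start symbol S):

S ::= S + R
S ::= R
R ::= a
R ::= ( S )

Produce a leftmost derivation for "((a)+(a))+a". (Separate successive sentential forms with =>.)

S => S+R => R+R => (S)+R => (S+R)+R => (R+R)+R => ((S)+R)+R => ((R)+R)+R => ((a)+R)+R => ((a)+(S))+R => ((a)+(R))+R => ((a)+(a))+R => ((a)+(a))+a

S => S+R   [S ::= S + R]
S+R => R+R   [S ::= R]
R+R => (S)+R   [R ::= ( S )]
(S)+R => (S+R)+R   [S ::= S + R]
(S+R)+R => (R+R)+R   [S ::= R]
(R+R)+R => ((S)+R)+R   [R ::= ( S )]
((S)+R)+R => ((R)+R)+R   [S ::= R]
((R)+R)+R => ((a)+R)+R   [R ::= a]
((a)+R)+R => ((a)+(S))+R   [R ::= ( S )]
((a)+(S))+R => ((a)+(R))+R   [S ::= R]
((a)+(R))+R => ((a)+(a))+R   [R ::= a]
((a)+(a))+R => ((a)+(a))+a   [R ::= a]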